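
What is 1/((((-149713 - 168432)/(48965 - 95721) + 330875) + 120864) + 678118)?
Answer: 46756/52827912037 ≈ 8.8506e-7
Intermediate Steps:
1/((((-149713 - 168432)/(48965 - 95721) + 330875) + 120864) + 678118) = 1/(((-318145/(-46756) + 330875) + 120864) + 678118) = 1/(((-318145*(-1/46756) + 330875) + 120864) + 678118) = 1/(((318145/46756 + 330875) + 120864) + 678118) = 1/((15470709645/46756 + 120864) + 678118) = 1/(21121826829/46756 + 678118) = 1/(52827912037/46756) = 46756/52827912037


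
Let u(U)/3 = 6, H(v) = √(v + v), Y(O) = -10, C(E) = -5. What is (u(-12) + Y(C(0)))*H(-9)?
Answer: 24*I*√2 ≈ 33.941*I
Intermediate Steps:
H(v) = √2*√v (H(v) = √(2*v) = √2*√v)
u(U) = 18 (u(U) = 3*6 = 18)
(u(-12) + Y(C(0)))*H(-9) = (18 - 10)*(√2*√(-9)) = 8*(√2*(3*I)) = 8*(3*I*√2) = 24*I*√2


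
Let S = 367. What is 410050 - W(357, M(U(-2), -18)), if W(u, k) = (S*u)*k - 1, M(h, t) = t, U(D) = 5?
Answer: 2768393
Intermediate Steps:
W(u, k) = -1 + 367*k*u (W(u, k) = (367*u)*k - 1 = 367*k*u - 1 = -1 + 367*k*u)
410050 - W(357, M(U(-2), -18)) = 410050 - (-1 + 367*(-18)*357) = 410050 - (-1 - 2358342) = 410050 - 1*(-2358343) = 410050 + 2358343 = 2768393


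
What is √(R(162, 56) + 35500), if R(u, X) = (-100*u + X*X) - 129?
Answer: √22307 ≈ 149.36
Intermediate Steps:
R(u, X) = -129 + X² - 100*u (R(u, X) = (-100*u + X²) - 129 = (X² - 100*u) - 129 = -129 + X² - 100*u)
√(R(162, 56) + 35500) = √((-129 + 56² - 100*162) + 35500) = √((-129 + 3136 - 16200) + 35500) = √(-13193 + 35500) = √22307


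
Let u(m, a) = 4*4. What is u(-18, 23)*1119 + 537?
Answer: 18441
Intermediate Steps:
u(m, a) = 16
u(-18, 23)*1119 + 537 = 16*1119 + 537 = 17904 + 537 = 18441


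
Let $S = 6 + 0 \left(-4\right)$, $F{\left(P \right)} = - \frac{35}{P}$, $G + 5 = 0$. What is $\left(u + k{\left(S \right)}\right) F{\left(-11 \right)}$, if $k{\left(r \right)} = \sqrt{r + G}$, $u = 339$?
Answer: $\frac{11900}{11} \approx 1081.8$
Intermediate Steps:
$G = -5$ ($G = -5 + 0 = -5$)
$S = 6$ ($S = 6 + 0 = 6$)
$k{\left(r \right)} = \sqrt{-5 + r}$ ($k{\left(r \right)} = \sqrt{r - 5} = \sqrt{-5 + r}$)
$\left(u + k{\left(S \right)}\right) F{\left(-11 \right)} = \left(339 + \sqrt{-5 + 6}\right) \left(- \frac{35}{-11}\right) = \left(339 + \sqrt{1}\right) \left(\left(-35\right) \left(- \frac{1}{11}\right)\right) = \left(339 + 1\right) \frac{35}{11} = 340 \cdot \frac{35}{11} = \frac{11900}{11}$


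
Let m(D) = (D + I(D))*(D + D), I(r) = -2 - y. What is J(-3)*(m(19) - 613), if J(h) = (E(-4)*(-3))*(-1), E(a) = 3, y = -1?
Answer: 639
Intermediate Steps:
I(r) = -1 (I(r) = -2 - 1*(-1) = -2 + 1 = -1)
J(h) = 9 (J(h) = (3*(-3))*(-1) = -9*(-1) = 9)
m(D) = 2*D*(-1 + D) (m(D) = (D - 1)*(D + D) = (-1 + D)*(2*D) = 2*D*(-1 + D))
J(-3)*(m(19) - 613) = 9*(2*19*(-1 + 19) - 613) = 9*(2*19*18 - 613) = 9*(684 - 613) = 9*71 = 639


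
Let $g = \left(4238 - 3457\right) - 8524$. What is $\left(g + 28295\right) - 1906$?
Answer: $18646$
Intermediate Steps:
$g = -7743$ ($g = 781 - 8524 = -7743$)
$\left(g + 28295\right) - 1906 = \left(-7743 + 28295\right) - 1906 = 20552 - 1906 = 18646$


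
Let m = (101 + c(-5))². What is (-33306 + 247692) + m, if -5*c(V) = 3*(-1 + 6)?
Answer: 223990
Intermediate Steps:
c(V) = -3 (c(V) = -3*(-1 + 6)/5 = -3*5/5 = -⅕*15 = -3)
m = 9604 (m = (101 - 3)² = 98² = 9604)
(-33306 + 247692) + m = (-33306 + 247692) + 9604 = 214386 + 9604 = 223990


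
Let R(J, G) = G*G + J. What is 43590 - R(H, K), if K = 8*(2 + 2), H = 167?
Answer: 42399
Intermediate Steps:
K = 32 (K = 8*4 = 32)
R(J, G) = J + G**2 (R(J, G) = G**2 + J = J + G**2)
43590 - R(H, K) = 43590 - (167 + 32**2) = 43590 - (167 + 1024) = 43590 - 1*1191 = 43590 - 1191 = 42399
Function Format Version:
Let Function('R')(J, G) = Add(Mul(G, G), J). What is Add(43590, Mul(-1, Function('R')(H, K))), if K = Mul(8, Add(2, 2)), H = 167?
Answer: 42399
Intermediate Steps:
K = 32 (K = Mul(8, 4) = 32)
Function('R')(J, G) = Add(J, Pow(G, 2)) (Function('R')(J, G) = Add(Pow(G, 2), J) = Add(J, Pow(G, 2)))
Add(43590, Mul(-1, Function('R')(H, K))) = Add(43590, Mul(-1, Add(167, Pow(32, 2)))) = Add(43590, Mul(-1, Add(167, 1024))) = Add(43590, Mul(-1, 1191)) = Add(43590, -1191) = 42399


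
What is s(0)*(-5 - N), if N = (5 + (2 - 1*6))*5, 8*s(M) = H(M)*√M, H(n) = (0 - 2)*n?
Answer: 0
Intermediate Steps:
H(n) = -2*n
s(M) = -M^(3/2)/4 (s(M) = ((-2*M)*√M)/8 = (-2*M^(3/2))/8 = -M^(3/2)/4)
N = 5 (N = (5 + (2 - 6))*5 = (5 - 4)*5 = 1*5 = 5)
s(0)*(-5 - N) = (-0^(3/2)/4)*(-5 - 1*5) = (-¼*0)*(-5 - 5) = 0*(-10) = 0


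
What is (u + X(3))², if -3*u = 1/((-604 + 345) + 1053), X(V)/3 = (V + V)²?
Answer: 66180135025/5673924 ≈ 11664.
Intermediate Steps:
X(V) = 12*V² (X(V) = 3*(V + V)² = 3*(2*V)² = 3*(4*V²) = 12*V²)
u = -1/2382 (u = -1/(3*((-604 + 345) + 1053)) = -1/(3*(-259 + 1053)) = -⅓/794 = -⅓*1/794 = -1/2382 ≈ -0.00041982)
(u + X(3))² = (-1/2382 + 12*3²)² = (-1/2382 + 12*9)² = (-1/2382 + 108)² = (257255/2382)² = 66180135025/5673924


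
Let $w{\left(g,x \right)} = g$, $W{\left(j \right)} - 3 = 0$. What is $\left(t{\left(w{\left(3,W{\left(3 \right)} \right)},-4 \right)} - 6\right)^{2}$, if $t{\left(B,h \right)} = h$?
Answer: $100$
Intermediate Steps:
$W{\left(j \right)} = 3$ ($W{\left(j \right)} = 3 + 0 = 3$)
$\left(t{\left(w{\left(3,W{\left(3 \right)} \right)},-4 \right)} - 6\right)^{2} = \left(-4 - 6\right)^{2} = \left(-10\right)^{2} = 100$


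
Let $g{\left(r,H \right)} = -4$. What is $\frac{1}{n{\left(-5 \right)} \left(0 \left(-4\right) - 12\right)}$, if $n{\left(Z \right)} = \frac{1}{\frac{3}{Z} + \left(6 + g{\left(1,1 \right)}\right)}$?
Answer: $- \frac{7}{60} \approx -0.11667$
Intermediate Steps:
$n{\left(Z \right)} = \frac{1}{2 + \frac{3}{Z}}$ ($n{\left(Z \right)} = \frac{1}{\frac{3}{Z} + \left(6 - 4\right)} = \frac{1}{\frac{3}{Z} + 2} = \frac{1}{2 + \frac{3}{Z}}$)
$\frac{1}{n{\left(-5 \right)} \left(0 \left(-4\right) - 12\right)} = \frac{1}{- \frac{5}{3 + 2 \left(-5\right)} \left(0 \left(-4\right) - 12\right)} = \frac{1}{- \frac{5}{3 - 10} \left(0 - 12\right)} = \frac{1}{- \frac{5}{-7} \left(-12\right)} = \frac{1}{\left(-5\right) \left(- \frac{1}{7}\right) \left(-12\right)} = \frac{1}{\frac{5}{7} \left(-12\right)} = \frac{1}{- \frac{60}{7}} = - \frac{7}{60}$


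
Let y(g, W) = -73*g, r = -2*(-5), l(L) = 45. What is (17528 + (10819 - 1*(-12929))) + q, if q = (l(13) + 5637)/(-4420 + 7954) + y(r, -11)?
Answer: 23882541/589 ≈ 40548.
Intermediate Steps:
r = 10
q = -429023/589 (q = (45 + 5637)/(-4420 + 7954) - 73*10 = 5682/3534 - 730 = 5682*(1/3534) - 730 = 947/589 - 730 = -429023/589 ≈ -728.39)
(17528 + (10819 - 1*(-12929))) + q = (17528 + (10819 - 1*(-12929))) - 429023/589 = (17528 + (10819 + 12929)) - 429023/589 = (17528 + 23748) - 429023/589 = 41276 - 429023/589 = 23882541/589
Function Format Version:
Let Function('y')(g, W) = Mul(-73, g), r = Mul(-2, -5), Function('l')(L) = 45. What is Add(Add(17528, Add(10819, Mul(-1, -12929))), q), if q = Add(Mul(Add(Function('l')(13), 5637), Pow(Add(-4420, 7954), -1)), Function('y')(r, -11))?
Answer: Rational(23882541, 589) ≈ 40548.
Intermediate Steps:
r = 10
q = Rational(-429023, 589) (q = Add(Mul(Add(45, 5637), Pow(Add(-4420, 7954), -1)), Mul(-73, 10)) = Add(Mul(5682, Pow(3534, -1)), -730) = Add(Mul(5682, Rational(1, 3534)), -730) = Add(Rational(947, 589), -730) = Rational(-429023, 589) ≈ -728.39)
Add(Add(17528, Add(10819, Mul(-1, -12929))), q) = Add(Add(17528, Add(10819, Mul(-1, -12929))), Rational(-429023, 589)) = Add(Add(17528, Add(10819, 12929)), Rational(-429023, 589)) = Add(Add(17528, 23748), Rational(-429023, 589)) = Add(41276, Rational(-429023, 589)) = Rational(23882541, 589)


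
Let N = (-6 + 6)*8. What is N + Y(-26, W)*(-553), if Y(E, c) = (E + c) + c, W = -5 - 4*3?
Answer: 33180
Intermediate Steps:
W = -17 (W = -5 - 12 = -17)
Y(E, c) = E + 2*c
N = 0 (N = 0*8 = 0)
N + Y(-26, W)*(-553) = 0 + (-26 + 2*(-17))*(-553) = 0 + (-26 - 34)*(-553) = 0 - 60*(-553) = 0 + 33180 = 33180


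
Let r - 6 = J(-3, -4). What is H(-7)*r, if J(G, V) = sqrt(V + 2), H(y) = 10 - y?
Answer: 102 + 17*I*sqrt(2) ≈ 102.0 + 24.042*I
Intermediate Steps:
J(G, V) = sqrt(2 + V)
r = 6 + I*sqrt(2) (r = 6 + sqrt(2 - 4) = 6 + sqrt(-2) = 6 + I*sqrt(2) ≈ 6.0 + 1.4142*I)
H(-7)*r = (10 - 1*(-7))*(6 + I*sqrt(2)) = (10 + 7)*(6 + I*sqrt(2)) = 17*(6 + I*sqrt(2)) = 102 + 17*I*sqrt(2)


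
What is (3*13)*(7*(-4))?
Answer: -1092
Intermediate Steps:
(3*13)*(7*(-4)) = 39*(-28) = -1092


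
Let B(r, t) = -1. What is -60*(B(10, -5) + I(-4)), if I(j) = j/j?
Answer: 0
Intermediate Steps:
I(j) = 1
-60*(B(10, -5) + I(-4)) = -60*(-1 + 1) = -60*0 = 0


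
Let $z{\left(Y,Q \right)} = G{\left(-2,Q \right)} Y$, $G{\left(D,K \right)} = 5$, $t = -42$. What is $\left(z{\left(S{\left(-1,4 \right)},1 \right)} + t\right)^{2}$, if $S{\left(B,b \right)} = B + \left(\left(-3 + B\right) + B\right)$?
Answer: $5184$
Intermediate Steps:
$S{\left(B,b \right)} = -3 + 3 B$ ($S{\left(B,b \right)} = B + \left(-3 + 2 B\right) = -3 + 3 B$)
$z{\left(Y,Q \right)} = 5 Y$
$\left(z{\left(S{\left(-1,4 \right)},1 \right)} + t\right)^{2} = \left(5 \left(-3 + 3 \left(-1\right)\right) - 42\right)^{2} = \left(5 \left(-3 - 3\right) - 42\right)^{2} = \left(5 \left(-6\right) - 42\right)^{2} = \left(-30 - 42\right)^{2} = \left(-72\right)^{2} = 5184$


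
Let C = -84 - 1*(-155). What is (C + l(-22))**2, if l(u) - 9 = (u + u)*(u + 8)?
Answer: 484416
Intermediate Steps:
l(u) = 9 + 2*u*(8 + u) (l(u) = 9 + (u + u)*(u + 8) = 9 + (2*u)*(8 + u) = 9 + 2*u*(8 + u))
C = 71 (C = -84 + 155 = 71)
(C + l(-22))**2 = (71 + (9 + 2*(-22)**2 + 16*(-22)))**2 = (71 + (9 + 2*484 - 352))**2 = (71 + (9 + 968 - 352))**2 = (71 + 625)**2 = 696**2 = 484416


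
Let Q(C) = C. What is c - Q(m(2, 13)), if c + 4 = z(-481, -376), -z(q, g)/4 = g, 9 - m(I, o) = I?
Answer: 1493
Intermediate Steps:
m(I, o) = 9 - I
z(q, g) = -4*g
c = 1500 (c = -4 - 4*(-376) = -4 + 1504 = 1500)
c - Q(m(2, 13)) = 1500 - (9 - 1*2) = 1500 - (9 - 2) = 1500 - 1*7 = 1500 - 7 = 1493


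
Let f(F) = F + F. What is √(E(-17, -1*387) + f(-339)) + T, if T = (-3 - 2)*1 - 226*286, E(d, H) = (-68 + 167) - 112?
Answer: -64641 + I*√691 ≈ -64641.0 + 26.287*I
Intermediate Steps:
f(F) = 2*F
E(d, H) = -13 (E(d, H) = 99 - 112 = -13)
T = -64641 (T = -5*1 - 64636 = -5 - 64636 = -64641)
√(E(-17, -1*387) + f(-339)) + T = √(-13 + 2*(-339)) - 64641 = √(-13 - 678) - 64641 = √(-691) - 64641 = I*√691 - 64641 = -64641 + I*√691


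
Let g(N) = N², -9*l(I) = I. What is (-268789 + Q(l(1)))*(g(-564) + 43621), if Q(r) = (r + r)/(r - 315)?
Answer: -137865830549317/1418 ≈ -9.7226e+10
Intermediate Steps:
l(I) = -I/9
Q(r) = 2*r/(-315 + r) (Q(r) = (2*r)/(-315 + r) = 2*r/(-315 + r))
(-268789 + Q(l(1)))*(g(-564) + 43621) = (-268789 + 2*(-⅑*1)/(-315 - ⅑*1))*((-564)² + 43621) = (-268789 + 2*(-⅑)/(-315 - ⅑))*(318096 + 43621) = (-268789 + 2*(-⅑)/(-2836/9))*361717 = (-268789 + 2*(-⅑)*(-9/2836))*361717 = (-268789 + 1/1418)*361717 = -381142801/1418*361717 = -137865830549317/1418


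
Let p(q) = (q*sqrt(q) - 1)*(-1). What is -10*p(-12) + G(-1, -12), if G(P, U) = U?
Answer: -22 - 240*I*sqrt(3) ≈ -22.0 - 415.69*I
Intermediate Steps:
p(q) = 1 - q**(3/2) (p(q) = (q**(3/2) - 1)*(-1) = (-1 + q**(3/2))*(-1) = 1 - q**(3/2))
-10*p(-12) + G(-1, -12) = -10*(1 - (-12)**(3/2)) - 12 = -10*(1 - (-24)*I*sqrt(3)) - 12 = -10*(1 + 24*I*sqrt(3)) - 12 = (-10 - 240*I*sqrt(3)) - 12 = -22 - 240*I*sqrt(3)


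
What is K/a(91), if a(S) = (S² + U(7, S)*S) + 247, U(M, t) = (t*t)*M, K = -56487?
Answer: -18829/1761175 ≈ -0.010691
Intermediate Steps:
U(M, t) = M*t² (U(M, t) = t²*M = M*t²)
a(S) = 247 + S² + 7*S³ (a(S) = (S² + (7*S²)*S) + 247 = (S² + 7*S³) + 247 = 247 + S² + 7*S³)
K/a(91) = -56487/(247 + 91² + 7*91³) = -56487/(247 + 8281 + 7*753571) = -56487/(247 + 8281 + 5274997) = -56487/5283525 = -56487*1/5283525 = -18829/1761175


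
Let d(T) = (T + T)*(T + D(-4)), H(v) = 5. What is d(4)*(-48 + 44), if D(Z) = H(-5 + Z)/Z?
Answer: -88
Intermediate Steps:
D(Z) = 5/Z
d(T) = 2*T*(-5/4 + T) (d(T) = (T + T)*(T + 5/(-4)) = (2*T)*(T + 5*(-1/4)) = (2*T)*(T - 5/4) = (2*T)*(-5/4 + T) = 2*T*(-5/4 + T))
d(4)*(-48 + 44) = ((1/2)*4*(-5 + 4*4))*(-48 + 44) = ((1/2)*4*(-5 + 16))*(-4) = ((1/2)*4*11)*(-4) = 22*(-4) = -88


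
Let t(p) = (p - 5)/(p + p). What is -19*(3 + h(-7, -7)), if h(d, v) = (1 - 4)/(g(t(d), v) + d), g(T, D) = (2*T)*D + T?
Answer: -7638/127 ≈ -60.142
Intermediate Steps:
t(p) = (-5 + p)/(2*p) (t(p) = (-5 + p)/((2*p)) = (-5 + p)*(1/(2*p)) = (-5 + p)/(2*p))
g(T, D) = T + 2*D*T (g(T, D) = 2*D*T + T = T + 2*D*T)
h(d, v) = -3/(d + (1 + 2*v)*(-5 + d)/(2*d)) (h(d, v) = (1 - 4)/(((-5 + d)/(2*d))*(1 + 2*v) + d) = -3/((1 + 2*v)*(-5 + d)/(2*d) + d) = -3/(d + (1 + 2*v)*(-5 + d)/(2*d)))
-19*(3 + h(-7, -7)) = -19*(3 - 6*(-7)/(2*(-7)² + (1 + 2*(-7))*(-5 - 7))) = -19*(3 - 6*(-7)/(2*49 + (1 - 14)*(-12))) = -19*(3 - 6*(-7)/(98 - 13*(-12))) = -19*(3 - 6*(-7)/(98 + 156)) = -19*(3 - 6*(-7)/254) = -19*(3 - 6*(-7)*1/254) = -19*(3 + 21/127) = -19*402/127 = -7638/127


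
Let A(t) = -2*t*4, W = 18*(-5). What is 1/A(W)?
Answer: 1/720 ≈ 0.0013889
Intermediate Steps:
W = -90
A(t) = -8*t
1/A(W) = 1/(-8*(-90)) = 1/720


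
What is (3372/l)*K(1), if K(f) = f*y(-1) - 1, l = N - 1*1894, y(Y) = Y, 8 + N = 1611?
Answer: 2248/97 ≈ 23.175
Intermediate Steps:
N = 1603 (N = -8 + 1611 = 1603)
l = -291 (l = 1603 - 1*1894 = 1603 - 1894 = -291)
K(f) = -1 - f (K(f) = f*(-1) - 1 = -f - 1 = -1 - f)
(3372/l)*K(1) = (3372/(-291))*(-1 - 1*1) = (3372*(-1/291))*(-1 - 1) = -1124/97*(-2) = 2248/97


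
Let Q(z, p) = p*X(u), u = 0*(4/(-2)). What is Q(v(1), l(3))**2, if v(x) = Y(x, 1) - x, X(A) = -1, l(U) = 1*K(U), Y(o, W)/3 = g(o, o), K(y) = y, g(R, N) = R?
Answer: 9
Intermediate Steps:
Y(o, W) = 3*o
u = 0 (u = 0*(4*(-1/2)) = 0*(-2) = 0)
l(U) = U (l(U) = 1*U = U)
v(x) = 2*x (v(x) = 3*x - x = 2*x)
Q(z, p) = -p (Q(z, p) = p*(-1) = -p)
Q(v(1), l(3))**2 = (-1*3)**2 = (-3)**2 = 9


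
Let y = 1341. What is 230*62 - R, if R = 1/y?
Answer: 19122659/1341 ≈ 14260.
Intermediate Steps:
R = 1/1341 ≈ 0.00074571
230*62 - R = 230*62 - 1*1/1341 = 14260 - 1/1341 = 19122659/1341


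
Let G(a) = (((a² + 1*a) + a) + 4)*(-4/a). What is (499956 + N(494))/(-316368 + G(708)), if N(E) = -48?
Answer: -22120929/14124955 ≈ -1.5661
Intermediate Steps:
G(a) = -4*(4 + a² + 2*a)/a (G(a) = (((a² + a) + a) + 4)*(-4/a) = (((a + a²) + a) + 4)*(-4/a) = ((a² + 2*a) + 4)*(-4/a) = (4 + a² + 2*a)*(-4/a) = -4*(4 + a² + 2*a)/a)
(499956 + N(494))/(-316368 + G(708)) = (499956 - 48)/(-316368 + (-8 - 16/708 - 4*708)) = 499908/(-316368 + (-8 - 16*1/708 - 2832)) = 499908/(-316368 + (-8 - 4/177 - 2832)) = 499908/(-316368 - 502684/177) = 499908/(-56499820/177) = 499908*(-177/56499820) = -22120929/14124955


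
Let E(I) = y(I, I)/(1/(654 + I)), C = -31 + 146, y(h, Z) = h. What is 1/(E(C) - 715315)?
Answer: -1/626880 ≈ -1.5952e-6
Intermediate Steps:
C = 115
E(I) = I*(654 + I) (E(I) = I/(1/(654 + I)) = I*(654 + I))
1/(E(C) - 715315) = 1/(115*(654 + 115) - 715315) = 1/(115*769 - 715315) = 1/(88435 - 715315) = 1/(-626880) = -1/626880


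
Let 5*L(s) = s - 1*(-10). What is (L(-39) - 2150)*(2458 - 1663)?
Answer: -1713861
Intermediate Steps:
L(s) = 2 + s/5 (L(s) = (s - 1*(-10))/5 = (s + 10)/5 = (10 + s)/5 = 2 + s/5)
(L(-39) - 2150)*(2458 - 1663) = ((2 + (⅕)*(-39)) - 2150)*(2458 - 1663) = ((2 - 39/5) - 2150)*795 = (-29/5 - 2150)*795 = -10779/5*795 = -1713861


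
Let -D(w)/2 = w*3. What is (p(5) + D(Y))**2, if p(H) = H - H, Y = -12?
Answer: 5184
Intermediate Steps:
D(w) = -6*w (D(w) = -2*w*3 = -6*w)
p(H) = 0
(p(5) + D(Y))**2 = (0 - 6*(-12))**2 = (0 + 72)**2 = 72**2 = 5184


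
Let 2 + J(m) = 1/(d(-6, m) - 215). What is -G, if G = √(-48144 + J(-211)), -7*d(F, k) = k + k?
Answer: -35*I*√127695/57 ≈ -219.42*I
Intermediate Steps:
d(F, k) = -2*k/7 (d(F, k) = -(k + k)/7 = -2*k/7)
J(m) = -2 + 1/(-215 - 2*m/7) (J(m) = -2 + 1/(-2*m/7 - 215) = -2 + 1/(-215 - 2*m/7))
G = 35*I*√127695/57 (G = √(-48144 + (-3017 - 4*(-211))/(1505 + 2*(-211))) = √(-48144 + (-3017 + 844)/(1505 - 422)) = √(-48144 - 2173/1083) = √(-52142125/1083) = 35*I*√127695/57 ≈ 219.42*I)
-G = -35*I*√127695/57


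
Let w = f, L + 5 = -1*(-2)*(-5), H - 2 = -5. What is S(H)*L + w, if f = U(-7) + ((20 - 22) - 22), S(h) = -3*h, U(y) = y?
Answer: -166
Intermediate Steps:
H = -3 (H = 2 - 5 = -3)
f = -31 (f = -7 + ((20 - 22) - 22) = -7 + (-2 - 22) = -7 - 24 = -31)
L = -15 (L = -5 - 1*(-2)*(-5) = -5 + 2*(-5) = -5 - 10 = -15)
w = -31
S(H)*L + w = -3*(-3)*(-15) - 31 = 9*(-15) - 31 = -135 - 31 = -166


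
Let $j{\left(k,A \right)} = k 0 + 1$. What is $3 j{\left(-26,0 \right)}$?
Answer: $3$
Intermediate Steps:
$j{\left(k,A \right)} = 1$ ($j{\left(k,A \right)} = 0 + 1 = 1$)
$3 j{\left(-26,0 \right)} = 3 \cdot 1 = 3$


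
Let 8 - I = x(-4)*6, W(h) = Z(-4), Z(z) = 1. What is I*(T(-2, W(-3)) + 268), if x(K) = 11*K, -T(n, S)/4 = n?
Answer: 75072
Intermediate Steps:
W(h) = 1
T(n, S) = -4*n
I = 272 (I = 8 - 11*(-4)*6 = 8 - (-44)*6 = 8 - 1*(-264) = 8 + 264 = 272)
I*(T(-2, W(-3)) + 268) = 272*(-4*(-2) + 268) = 272*(8 + 268) = 272*276 = 75072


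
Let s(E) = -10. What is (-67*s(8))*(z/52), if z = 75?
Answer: 25125/26 ≈ 966.35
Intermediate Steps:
(-67*s(8))*(z/52) = (-67*(-10))*(75/52) = 670*(75*(1/52)) = 670*(75/52) = 25125/26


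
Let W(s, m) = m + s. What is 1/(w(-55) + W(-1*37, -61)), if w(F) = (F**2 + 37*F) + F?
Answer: 1/837 ≈ 0.0011947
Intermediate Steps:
w(F) = F**2 + 38*F
1/(w(-55) + W(-1*37, -61)) = 1/(-55*(38 - 55) + (-61 - 1*37)) = 1/(-55*(-17) + (-61 - 37)) = 1/(935 - 98) = 1/837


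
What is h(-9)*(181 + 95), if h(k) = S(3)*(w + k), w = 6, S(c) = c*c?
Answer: -7452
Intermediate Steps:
S(c) = c²
h(k) = 54 + 9*k (h(k) = 3²*(6 + k) = 9*(6 + k) = 54 + 9*k)
h(-9)*(181 + 95) = (54 + 9*(-9))*(181 + 95) = (54 - 81)*276 = -27*276 = -7452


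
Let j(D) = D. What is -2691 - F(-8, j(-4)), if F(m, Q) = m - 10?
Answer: -2673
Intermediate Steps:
F(m, Q) = -10 + m
-2691 - F(-8, j(-4)) = -2691 - (-10 - 8) = -2691 - 1*(-18) = -2691 + 18 = -2673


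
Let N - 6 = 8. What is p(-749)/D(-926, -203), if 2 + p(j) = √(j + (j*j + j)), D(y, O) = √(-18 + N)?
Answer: I*(2 - 3*√62167)/2 ≈ -373.0*I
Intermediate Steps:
N = 14 (N = 6 + 8 = 14)
D(y, O) = 2*I (D(y, O) = √(-18 + 14) = √(-4) = 2*I)
p(j) = -2 + √(j² + 2*j) (p(j) = -2 + √(j + (j*j + j)) = -2 + √(j + (j² + j)) = -2 + √(j + (j + j²)) = -2 + √(j² + 2*j))
p(-749)/D(-926, -203) = (-2 + √(-749*(2 - 749)))/((2*I)) = (-2 + √(-749*(-747)))*(-I/2) = (-2 + √559503)*(-I/2) = (-2 + 3*√62167)*(-I/2) = -I*(-2 + 3*√62167)/2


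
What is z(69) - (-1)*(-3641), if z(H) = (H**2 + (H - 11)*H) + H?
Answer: 5191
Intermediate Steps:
z(H) = H + H**2 + H*(-11 + H) (z(H) = (H**2 + (-11 + H)*H) + H = (H**2 + H*(-11 + H)) + H = H + H**2 + H*(-11 + H))
z(69) - (-1)*(-3641) = 2*69*(-5 + 69) - (-1)*(-3641) = 2*69*64 - 1*3641 = 8832 - 3641 = 5191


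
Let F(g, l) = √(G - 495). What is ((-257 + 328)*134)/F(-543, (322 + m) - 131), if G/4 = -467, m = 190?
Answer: -9514*I*√2363/2363 ≈ -195.72*I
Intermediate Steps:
G = -1868 (G = 4*(-467) = -1868)
F(g, l) = I*√2363 (F(g, l) = √(-1868 - 495) = √(-2363) = I*√2363)
((-257 + 328)*134)/F(-543, (322 + m) - 131) = ((-257 + 328)*134)/((I*√2363)) = (71*134)*(-I*√2363/2363) = 9514*(-I*√2363/2363) = -9514*I*√2363/2363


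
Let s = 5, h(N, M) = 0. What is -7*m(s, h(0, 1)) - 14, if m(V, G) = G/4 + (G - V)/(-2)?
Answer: -63/2 ≈ -31.500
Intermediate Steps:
m(V, G) = V/2 - G/4 (m(V, G) = G*(¼) + (G - V)*(-½) = G/4 + (V/2 - G/2) = V/2 - G/4)
-7*m(s, h(0, 1)) - 14 = -7*((½)*5 - ¼*0) - 14 = -7*(5/2 + 0) - 14 = -7*5/2 - 14 = -35/2 - 14 = -63/2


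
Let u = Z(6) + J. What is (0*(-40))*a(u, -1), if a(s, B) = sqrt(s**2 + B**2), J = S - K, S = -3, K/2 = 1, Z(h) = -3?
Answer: 0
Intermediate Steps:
K = 2 (K = 2*1 = 2)
J = -5 (J = -3 - 1*2 = -3 - 2 = -5)
u = -8 (u = -3 - 5 = -8)
a(s, B) = sqrt(B**2 + s**2)
(0*(-40))*a(u, -1) = (0*(-40))*sqrt((-1)**2 + (-8)**2) = 0*sqrt(1 + 64) = 0*sqrt(65) = 0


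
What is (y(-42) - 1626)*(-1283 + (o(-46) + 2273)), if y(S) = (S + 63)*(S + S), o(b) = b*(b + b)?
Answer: -17702580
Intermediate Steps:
o(b) = 2*b² (o(b) = b*(2*b) = 2*b²)
y(S) = 2*S*(63 + S) (y(S) = (63 + S)*(2*S) = 2*S*(63 + S))
(y(-42) - 1626)*(-1283 + (o(-46) + 2273)) = (2*(-42)*(63 - 42) - 1626)*(-1283 + (2*(-46)² + 2273)) = (2*(-42)*21 - 1626)*(-1283 + (2*2116 + 2273)) = (-1764 - 1626)*(-1283 + (4232 + 2273)) = -3390*(-1283 + 6505) = -3390*5222 = -17702580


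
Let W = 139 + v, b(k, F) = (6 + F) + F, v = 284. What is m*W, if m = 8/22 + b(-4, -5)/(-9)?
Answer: 3760/11 ≈ 341.82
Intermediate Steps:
b(k, F) = 6 + 2*F
W = 423 (W = 139 + 284 = 423)
m = 80/99 (m = 8/22 + (6 + 2*(-5))/(-9) = 8*(1/22) + (6 - 10)*(-1/9) = 4/11 - 4*(-1/9) = 4/11 + 4/9 = 80/99 ≈ 0.80808)
m*W = (80/99)*423 = 3760/11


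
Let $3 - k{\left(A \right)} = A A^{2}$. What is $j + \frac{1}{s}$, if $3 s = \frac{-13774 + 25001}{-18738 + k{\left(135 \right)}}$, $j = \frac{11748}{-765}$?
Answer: $- \frac{1940484082}{2862885} \approx -677.81$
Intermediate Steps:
$k{\left(A \right)} = 3 - A^{3}$ ($k{\left(A \right)} = 3 - A A^{2} = 3 - A^{3}$)
$j = - \frac{3916}{255}$ ($j = 11748 \left(- \frac{1}{765}\right) = - \frac{3916}{255} \approx -15.357$)
$s = - \frac{11227}{7437330}$ ($s = \frac{\left(-13774 + 25001\right) \frac{1}{-18738 + \left(3 - 135^{3}\right)}}{3} = \frac{11227 \frac{1}{-18738 + \left(3 - 2460375\right)}}{3} = \frac{11227 \frac{1}{-18738 - 2460372}}{3} = \frac{11227 \frac{1}{-2479110}}{3} = \frac{11227 \left(- \frac{1}{2479110}\right)}{3} = \frac{1}{3} \left(- \frac{11227}{2479110}\right) = - \frac{11227}{7437330} \approx -0.0015095$)
$j + \frac{1}{s} = - \frac{3916}{255} + \frac{1}{- \frac{11227}{7437330}} = - \frac{3916}{255} - \frac{7437330}{11227} = - \frac{1940484082}{2862885}$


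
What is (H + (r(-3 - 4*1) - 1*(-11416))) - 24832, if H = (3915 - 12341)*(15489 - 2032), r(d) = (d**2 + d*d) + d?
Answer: -113402007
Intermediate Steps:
r(d) = d + 2*d**2 (r(d) = (d**2 + d**2) + d = 2*d**2 + d = d + 2*d**2)
H = -113388682 (H = -8426*13457 = -113388682)
(H + (r(-3 - 4*1) - 1*(-11416))) - 24832 = (-113388682 + ((-3 - 4*1)*(1 + 2*(-3 - 4*1)) - 1*(-11416))) - 24832 = (-113388682 + ((-3 - 4)*(1 + 2*(-3 - 4)) + 11416)) - 24832 = (-113388682 + (-7*(1 + 2*(-7)) + 11416)) - 24832 = (-113388682 + (-7*(1 - 14) + 11416)) - 24832 = (-113388682 + (-7*(-13) + 11416)) - 24832 = (-113388682 + (91 + 11416)) - 24832 = (-113388682 + 11507) - 24832 = -113377175 - 24832 = -113402007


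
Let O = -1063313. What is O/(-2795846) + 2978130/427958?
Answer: 4390723076417/598252331234 ≈ 7.3392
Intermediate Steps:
O/(-2795846) + 2978130/427958 = -1063313/(-2795846) + 2978130/427958 = -1063313*(-1/2795846) + 2978130*(1/427958) = 1063313/2795846 + 1489065/213979 = 4390723076417/598252331234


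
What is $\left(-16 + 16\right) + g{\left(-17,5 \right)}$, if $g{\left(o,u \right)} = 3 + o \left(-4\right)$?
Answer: $71$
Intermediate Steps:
$g{\left(o,u \right)} = 3 - 4 o$
$\left(-16 + 16\right) + g{\left(-17,5 \right)} = \left(-16 + 16\right) + \left(3 - -68\right) = 0 + \left(3 + 68\right) = 0 + 71 = 71$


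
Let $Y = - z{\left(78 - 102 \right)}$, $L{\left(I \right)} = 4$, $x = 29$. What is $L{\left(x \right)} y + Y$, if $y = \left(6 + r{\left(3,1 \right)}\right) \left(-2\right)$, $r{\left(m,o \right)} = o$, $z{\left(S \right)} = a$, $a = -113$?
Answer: $57$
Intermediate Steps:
$z{\left(S \right)} = -113$
$y = -14$ ($y = \left(6 + 1\right) \left(-2\right) = 7 \left(-2\right) = -14$)
$Y = 113$ ($Y = \left(-1\right) \left(-113\right) = 113$)
$L{\left(x \right)} y + Y = 4 \left(-14\right) + 113 = -56 + 113 = 57$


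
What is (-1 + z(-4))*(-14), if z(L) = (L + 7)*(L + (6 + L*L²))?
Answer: 2618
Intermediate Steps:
z(L) = (7 + L)*(6 + L + L³) (z(L) = (7 + L)*(L + (6 + L³)) = (7 + L)*(6 + L + L³))
(-1 + z(-4))*(-14) = (-1 + (42 + (-4)² + (-4)⁴ + 7*(-4)³ + 13*(-4)))*(-14) = (-1 + (42 + 16 + 256 + 7*(-64) - 52))*(-14) = (-1 + (42 + 16 + 256 - 448 - 52))*(-14) = (-1 - 186)*(-14) = -187*(-14) = 2618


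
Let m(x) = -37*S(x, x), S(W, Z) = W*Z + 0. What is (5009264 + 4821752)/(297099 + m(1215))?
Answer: -4915508/27161613 ≈ -0.18097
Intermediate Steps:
S(W, Z) = W*Z
m(x) = -37*x² (m(x) = -37*x*x = -37*x²)
(5009264 + 4821752)/(297099 + m(1215)) = (5009264 + 4821752)/(297099 - 37*1215²) = 9831016/(297099 - 37*1476225) = 9831016/(297099 - 54620325) = 9831016/(-54323226) = 9831016*(-1/54323226) = -4915508/27161613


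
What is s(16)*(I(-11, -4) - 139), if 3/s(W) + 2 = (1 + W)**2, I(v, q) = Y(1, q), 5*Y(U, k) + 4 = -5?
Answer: -2112/1435 ≈ -1.4718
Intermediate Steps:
Y(U, k) = -9/5 (Y(U, k) = -4/5 + (1/5)*(-5) = -4/5 - 1 = -9/5)
I(v, q) = -9/5
s(W) = 3/(-2 + (1 + W)**2)
s(16)*(I(-11, -4) - 139) = (3/(-2 + (1 + 16)**2))*(-9/5 - 139) = (3/(-2 + 17**2))*(-704/5) = (3/(-2 + 289))*(-704/5) = (3/287)*(-704/5) = -2112/1435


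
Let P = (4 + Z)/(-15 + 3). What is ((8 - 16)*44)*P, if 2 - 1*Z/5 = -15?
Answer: 7832/3 ≈ 2610.7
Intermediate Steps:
Z = 85 (Z = 10 - 5*(-15) = 10 + 75 = 85)
P = -89/12 (P = (4 + 85)/(-15 + 3) = 89/(-12) = 89*(-1/12) = -89/12 ≈ -7.4167)
((8 - 16)*44)*P = ((8 - 16)*44)*(-89/12) = -8*44*(-89/12) = -352*(-89/12) = 7832/3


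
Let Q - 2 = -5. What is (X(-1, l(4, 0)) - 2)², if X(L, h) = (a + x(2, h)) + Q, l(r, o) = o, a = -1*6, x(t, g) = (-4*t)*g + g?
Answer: 121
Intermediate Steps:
x(t, g) = g - 4*g*t (x(t, g) = -4*g*t + g = g - 4*g*t)
a = -6
Q = -3 (Q = 2 - 5 = -3)
X(L, h) = -9 - 7*h (X(L, h) = (-6 + h*(1 - 4*2)) - 3 = (-6 + h*(1 - 8)) - 3 = (-6 + h*(-7)) - 3 = (-6 - 7*h) - 3 = -9 - 7*h)
(X(-1, l(4, 0)) - 2)² = ((-9 - 7*0) - 2)² = ((-9 + 0) - 2)² = (-9 - 2)² = (-11)² = 121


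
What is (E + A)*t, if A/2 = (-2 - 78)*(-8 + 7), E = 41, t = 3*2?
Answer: 1206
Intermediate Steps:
t = 6
A = 160 (A = 2*((-2 - 78)*(-8 + 7)) = 2*(-80*(-1)) = 2*80 = 160)
(E + A)*t = (41 + 160)*6 = 201*6 = 1206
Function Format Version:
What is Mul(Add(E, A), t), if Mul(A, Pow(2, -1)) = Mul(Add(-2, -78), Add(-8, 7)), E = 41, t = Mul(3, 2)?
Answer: 1206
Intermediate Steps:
t = 6
A = 160 (A = Mul(2, Mul(Add(-2, -78), Add(-8, 7))) = Mul(2, Mul(-80, -1)) = Mul(2, 80) = 160)
Mul(Add(E, A), t) = Mul(Add(41, 160), 6) = Mul(201, 6) = 1206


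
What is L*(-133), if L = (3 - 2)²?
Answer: -133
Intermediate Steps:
L = 1 (L = 1² = 1)
L*(-133) = 1*(-133) = -133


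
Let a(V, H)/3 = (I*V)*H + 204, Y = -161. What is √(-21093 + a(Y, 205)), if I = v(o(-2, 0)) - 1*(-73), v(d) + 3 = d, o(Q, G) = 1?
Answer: 3*I*√783394 ≈ 2655.3*I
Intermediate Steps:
v(d) = -3 + d
I = 71 (I = (-3 + 1) - 1*(-73) = -2 + 73 = 71)
a(V, H) = 612 + 213*H*V (a(V, H) = 3*((71*V)*H + 204) = 3*(71*H*V + 204) = 3*(204 + 71*H*V) = 612 + 213*H*V)
√(-21093 + a(Y, 205)) = √(-21093 + (612 + 213*205*(-161))) = √(-21093 + (612 - 7030065)) = √(-21093 - 7029453) = √(-7050546) = 3*I*√783394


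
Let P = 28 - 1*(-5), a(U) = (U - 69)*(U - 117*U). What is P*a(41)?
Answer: 4394544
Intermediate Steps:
a(U) = -116*U*(-69 + U) (a(U) = (-69 + U)*(-116*U) = -116*U*(-69 + U))
P = 33 (P = 28 + 5 = 33)
P*a(41) = 33*(116*41*(69 - 1*41)) = 33*(116*41*(69 - 41)) = 33*(116*41*28) = 33*133168 = 4394544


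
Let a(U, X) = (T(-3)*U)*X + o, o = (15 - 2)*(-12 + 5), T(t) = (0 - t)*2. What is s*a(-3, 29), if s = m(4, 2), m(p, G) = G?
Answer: -1226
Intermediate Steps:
s = 2
T(t) = -2*t (T(t) = -t*2 = -2*t)
o = -91 (o = 13*(-7) = -91)
a(U, X) = -91 + 6*U*X (a(U, X) = ((-2*(-3))*U)*X - 91 = (6*U)*X - 91 = 6*U*X - 91 = -91 + 6*U*X)
s*a(-3, 29) = 2*(-91 + 6*(-3)*29) = 2*(-91 - 522) = 2*(-613) = -1226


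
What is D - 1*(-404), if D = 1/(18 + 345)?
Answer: 146653/363 ≈ 404.00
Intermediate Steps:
D = 1/363 ≈ 0.0027548
D - 1*(-404) = 1/363 - 1*(-404) = 1/363 + 404 = 146653/363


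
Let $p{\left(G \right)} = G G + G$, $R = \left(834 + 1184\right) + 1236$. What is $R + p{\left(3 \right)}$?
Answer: $3266$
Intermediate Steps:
$R = 3254$ ($R = 2018 + 1236 = 3254$)
$p{\left(G \right)} = G + G^{2}$ ($p{\left(G \right)} = G^{2} + G = G + G^{2}$)
$R + p{\left(3 \right)} = 3254 + 3 \left(1 + 3\right) = 3254 + 3 \cdot 4 = 3254 + 12 = 3266$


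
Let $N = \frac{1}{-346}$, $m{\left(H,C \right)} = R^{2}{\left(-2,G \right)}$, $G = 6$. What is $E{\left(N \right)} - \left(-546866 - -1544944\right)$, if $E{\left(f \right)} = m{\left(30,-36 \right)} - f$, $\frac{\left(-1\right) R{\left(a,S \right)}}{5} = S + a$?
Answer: $- \frac{345196587}{346} \approx -9.9768 \cdot 10^{5}$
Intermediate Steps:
$R{\left(a,S \right)} = - 5 S - 5 a$ ($R{\left(a,S \right)} = - 5 \left(S + a\right) = - 5 S - 5 a$)
$m{\left(H,C \right)} = 400$ ($m{\left(H,C \right)} = \left(\left(-5\right) 6 - -10\right)^{2} = \left(-30 + 10\right)^{2} = \left(-20\right)^{2} = 400$)
$N = - \frac{1}{346} \approx -0.0028902$
$E{\left(f \right)} = 400 - f$
$E{\left(N \right)} - \left(-546866 - -1544944\right) = \left(400 - - \frac{1}{346}\right) - \left(-546866 - -1544944\right) = \left(400 + \frac{1}{346}\right) - \left(-546866 + 1544944\right) = \frac{138401}{346} - 998078 = - \frac{345196587}{346}$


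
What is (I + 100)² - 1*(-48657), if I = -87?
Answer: 48826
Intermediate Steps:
(I + 100)² - 1*(-48657) = (-87 + 100)² - 1*(-48657) = 13² + 48657 = 169 + 48657 = 48826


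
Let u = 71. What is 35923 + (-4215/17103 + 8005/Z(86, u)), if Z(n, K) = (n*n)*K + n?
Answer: 107559113801341/2994176602 ≈ 35923.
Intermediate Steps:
Z(n, K) = n + K*n² (Z(n, K) = n²*K + n = K*n² + n = n + K*n²)
35923 + (-4215/17103 + 8005/Z(86, u)) = 35923 + (-4215/17103 + 8005/((86*(1 + 71*86)))) = 35923 + (-4215*1/17103 + 8005/((86*(1 + 6106)))) = 35923 + (-1405/5701 + 8005/((86*6107))) = 35923 + (-1405/5701 + 8005/525202) = 35923 - 692272305/2994176602 = 107559113801341/2994176602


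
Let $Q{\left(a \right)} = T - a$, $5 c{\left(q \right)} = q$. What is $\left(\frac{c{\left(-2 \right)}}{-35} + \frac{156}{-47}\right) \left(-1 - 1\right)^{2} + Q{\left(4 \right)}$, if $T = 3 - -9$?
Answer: $- \frac{43024}{8225} \approx -5.2309$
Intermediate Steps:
$T = 12$ ($T = 3 + 9 = 12$)
$c{\left(q \right)} = \frac{q}{5}$
$Q{\left(a \right)} = 12 - a$
$\left(\frac{c{\left(-2 \right)}}{-35} + \frac{156}{-47}\right) \left(-1 - 1\right)^{2} + Q{\left(4 \right)} = \left(\frac{\frac{1}{5} \left(-2\right)}{-35} + \frac{156}{-47}\right) \left(-1 - 1\right)^{2} + \left(12 - 4\right) = \left(\left(- \frac{2}{5}\right) \left(- \frac{1}{35}\right) + 156 \left(- \frac{1}{47}\right)\right) \left(-2\right)^{2} + \left(12 - 4\right) = \left(\frac{2}{175} - \frac{156}{47}\right) 4 + 8 = \left(- \frac{27206}{8225}\right) 4 + 8 = - \frac{108824}{8225} + 8 = - \frac{43024}{8225}$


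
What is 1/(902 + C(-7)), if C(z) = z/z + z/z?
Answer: 1/904 ≈ 0.0011062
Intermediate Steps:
C(z) = 2 (C(z) = 1 + 1 = 2)
1/(902 + C(-7)) = 1/(902 + 2) = 1/904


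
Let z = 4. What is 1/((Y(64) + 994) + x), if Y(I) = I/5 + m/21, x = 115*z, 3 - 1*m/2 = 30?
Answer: 35/51248 ≈ 0.00068295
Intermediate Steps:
m = -54 (m = 6 - 2*30 = 6 - 60 = -54)
x = 460 (x = 115*4 = 460)
Y(I) = -18/7 + I/5 (Y(I) = I/5 - 54/21 = I*(1/5) - 54*1/21 = I/5 - 18/7 = -18/7 + I/5)
1/((Y(64) + 994) + x) = 1/(((-18/7 + (1/5)*64) + 994) + 460) = 1/(((-18/7 + 64/5) + 994) + 460) = 1/((358/35 + 994) + 460) = 1/(35148/35 + 460) = 1/(51248/35) = 35/51248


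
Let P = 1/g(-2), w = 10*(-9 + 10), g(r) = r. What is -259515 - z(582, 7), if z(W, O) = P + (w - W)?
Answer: -517885/2 ≈ -2.5894e+5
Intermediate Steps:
w = 10 (w = 10*1 = 10)
P = -½ (P = 1/(-2) = -½ ≈ -0.50000)
z(W, O) = 19/2 - W (z(W, O) = -½ + (10 - W) = 19/2 - W)
-259515 - z(582, 7) = -259515 - (19/2 - 1*582) = -259515 - (19/2 - 582) = -259515 - 1*(-1145/2) = -259515 + 1145/2 = -517885/2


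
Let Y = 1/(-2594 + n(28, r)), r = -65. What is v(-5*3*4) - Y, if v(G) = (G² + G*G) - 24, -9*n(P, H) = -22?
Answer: 167373033/23324 ≈ 7176.0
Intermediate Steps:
n(P, H) = 22/9 (n(P, H) = -⅑*(-22) = 22/9)
v(G) = -24 + 2*G² (v(G) = (G² + G²) - 24 = 2*G² - 24 = -24 + 2*G²)
Y = -9/23324 (Y = 1/(-2594 + 22/9) = 1/(-23324/9) = -9/23324 ≈ -0.00038587)
v(-5*3*4) - Y = (-24 + 2*(-5*3*4)²) - 1*(-9/23324) = (-24 + 2*(-15*4)²) + 9/23324 = (-24 + 2*(-60)²) + 9/23324 = (-24 + 2*3600) + 9/23324 = (-24 + 7200) + 9/23324 = 7176 + 9/23324 = 167373033/23324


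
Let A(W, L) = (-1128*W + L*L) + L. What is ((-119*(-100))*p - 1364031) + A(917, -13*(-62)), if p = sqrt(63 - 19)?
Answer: -1747965 + 23800*sqrt(11) ≈ -1.6690e+6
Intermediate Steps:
p = 2*sqrt(11) (p = sqrt(44) = 2*sqrt(11) ≈ 6.6332)
A(W, L) = L + L**2 - 1128*W (A(W, L) = (-1128*W + L**2) + L = (L**2 - 1128*W) + L = L + L**2 - 1128*W)
((-119*(-100))*p - 1364031) + A(917, -13*(-62)) = ((-119*(-100))*(2*sqrt(11)) - 1364031) + (-13*(-62) + (-13*(-62))**2 - 1128*917) = (11900*(2*sqrt(11)) - 1364031) + (806 + 806**2 - 1034376) = (23800*sqrt(11) - 1364031) + (806 + 649636 - 1034376) = (-1364031 + 23800*sqrt(11)) - 383934 = -1747965 + 23800*sqrt(11)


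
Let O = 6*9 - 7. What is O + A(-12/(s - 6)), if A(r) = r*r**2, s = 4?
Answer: 263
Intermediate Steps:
O = 47 (O = 54 - 7 = 47)
A(r) = r**3
O + A(-12/(s - 6)) = 47 + (-12/(4 - 6))**3 = 47 + (-12/(-2))**3 = 47 + (-12*(-1/2))**3 = 47 + 6**3 = 47 + 216 = 263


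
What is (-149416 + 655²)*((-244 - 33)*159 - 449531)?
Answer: -138007732566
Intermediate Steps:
(-149416 + 655²)*((-244 - 33)*159 - 449531) = (-149416 + 429025)*(-277*159 - 449531) = 279609*(-44043 - 449531) = 279609*(-493574) = -138007732566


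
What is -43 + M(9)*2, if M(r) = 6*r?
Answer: 65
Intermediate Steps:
-43 + M(9)*2 = -43 + (6*9)*2 = -43 + 54*2 = -43 + 108 = 65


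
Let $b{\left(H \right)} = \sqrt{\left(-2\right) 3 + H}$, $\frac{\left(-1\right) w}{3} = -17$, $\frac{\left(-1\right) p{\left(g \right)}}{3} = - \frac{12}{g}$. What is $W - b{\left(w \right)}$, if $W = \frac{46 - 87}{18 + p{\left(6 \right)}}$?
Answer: $- \frac{41}{24} - 3 \sqrt{5} \approx -8.4165$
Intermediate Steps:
$p{\left(g \right)} = \frac{36}{g}$ ($p{\left(g \right)} = - 3 \left(- \frac{12}{g}\right) = \frac{36}{g}$)
$w = 51$ ($w = \left(-3\right) \left(-17\right) = 51$)
$b{\left(H \right)} = \sqrt{-6 + H}$
$W = - \frac{41}{24}$ ($W = \frac{46 - 87}{18 + \frac{36}{6}} = - \frac{41}{18 + 36 \cdot \frac{1}{6}} = - \frac{41}{18 + 6} = - \frac{41}{24} \approx -1.7083$)
$W - b{\left(w \right)} = - \frac{41}{24} - \sqrt{-6 + 51} = - \frac{41}{24} - \sqrt{45} = - \frac{41}{24} - 3 \sqrt{5}$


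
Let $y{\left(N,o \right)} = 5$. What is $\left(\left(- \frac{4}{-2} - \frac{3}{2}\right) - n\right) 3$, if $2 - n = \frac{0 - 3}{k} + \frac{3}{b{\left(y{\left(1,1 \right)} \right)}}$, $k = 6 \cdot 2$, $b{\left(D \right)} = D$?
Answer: $- \frac{69}{20} \approx -3.45$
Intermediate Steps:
$k = 12$
$n = \frac{33}{20}$ ($n = 2 - \left(\frac{0 - 3}{12} + \frac{3}{5}\right) = 2 - \left(\left(-3\right) \frac{1}{12} + 3 \cdot \frac{1}{5}\right) = 2 - \left(- \frac{1}{4} + \frac{3}{5}\right) = 2 - \frac{7}{20} = \frac{33}{20} \approx 1.65$)
$\left(\left(- \frac{4}{-2} - \frac{3}{2}\right) - n\right) 3 = \left(\left(- \frac{4}{-2} - \frac{3}{2}\right) - \frac{33}{20}\right) 3 = \left(\left(\left(-4\right) \left(- \frac{1}{2}\right) - \frac{3}{2}\right) - \frac{33}{20}\right) 3 = \left(\left(2 - \frac{3}{2}\right) - \frac{33}{20}\right) 3 = \left(\frac{1}{2} - \frac{33}{20}\right) 3 = \left(- \frac{23}{20}\right) 3 = - \frac{69}{20}$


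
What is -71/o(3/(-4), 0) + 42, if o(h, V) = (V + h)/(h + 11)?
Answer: 3037/3 ≈ 1012.3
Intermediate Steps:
o(h, V) = (V + h)/(11 + h)
-71/o(3/(-4), 0) + 42 = -71/((0 + 3/(-4))/(11 + 3/(-4))) + 42 = -71/((0 + 3*(-¼))/(11 + 3*(-¼))) + 42 = -71/((0 - ¾)/(11 - ¾)) + 42 = -71/(-¾/(41/4)) + 42 = -71/((4/41)*(-¾)) + 42 = -71/(-3/41) + 42 = -41/3*(-71) + 42 = 2911/3 + 42 = 3037/3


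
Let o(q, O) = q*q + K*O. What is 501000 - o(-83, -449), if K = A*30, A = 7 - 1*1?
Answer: 574931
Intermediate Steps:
A = 6 (A = 7 - 1 = 6)
K = 180 (K = 6*30 = 180)
o(q, O) = q² + 180*O (o(q, O) = q*q + 180*O = q² + 180*O)
501000 - o(-83, -449) = 501000 - ((-83)² + 180*(-449)) = 501000 - (6889 - 80820) = 501000 - 1*(-73931) = 501000 + 73931 = 574931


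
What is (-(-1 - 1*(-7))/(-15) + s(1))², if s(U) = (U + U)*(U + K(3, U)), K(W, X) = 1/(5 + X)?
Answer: 1681/225 ≈ 7.4711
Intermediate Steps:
s(U) = 2*U*(U + 1/(5 + U)) (s(U) = (U + U)*(U + 1/(5 + U)) = (2*U)*(U + 1/(5 + U)) = 2*U*(U + 1/(5 + U)))
(-(-1 - 1*(-7))/(-15) + s(1))² = (-(-1 - 1*(-7))/(-15) + 2*1*(1 + 1*(5 + 1))/(5 + 1))² = (-(-1 + 7)*(-1/15) + 2*1*(1 + 1*6)/6)² = (-1*6*(-1/15) + 2*1*(⅙)*(1 + 6))² = (-6*(-1/15) + 2*1*(⅙)*7)² = (⅖ + 7/3)² = (41/15)² = 1681/225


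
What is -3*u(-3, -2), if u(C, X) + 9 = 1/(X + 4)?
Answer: 51/2 ≈ 25.500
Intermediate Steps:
u(C, X) = -9 + 1/(4 + X) (u(C, X) = -9 + 1/(X + 4) = -9 + 1/(4 + X))
-3*u(-3, -2) = -3*(-35 - 9*(-2))/(4 - 2) = -3*(-35 + 18)/2 = -3*(-17)/2 = -3*(-17/2) = 51/2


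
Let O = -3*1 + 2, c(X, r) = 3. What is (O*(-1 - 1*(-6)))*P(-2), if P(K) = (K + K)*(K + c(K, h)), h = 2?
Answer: 20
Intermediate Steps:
O = -1 (O = -3 + 2 = -1)
P(K) = 2*K*(3 + K) (P(K) = (K + K)*(K + 3) = (2*K)*(3 + K) = 2*K*(3 + K))
(O*(-1 - 1*(-6)))*P(-2) = (-(-1 - 1*(-6)))*(2*(-2)*(3 - 2)) = (-(-1 + 6))*(2*(-2)*1) = -1*5*(-4) = -5*(-4) = 20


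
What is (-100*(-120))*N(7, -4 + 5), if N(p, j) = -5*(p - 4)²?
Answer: -540000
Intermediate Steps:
N(p, j) = -5*(-4 + p)²
(-100*(-120))*N(7, -4 + 5) = (-100*(-120))*(-5*(-4 + 7)²) = 12000*(-5*3²) = 12000*(-5*9) = 12000*(-45) = -540000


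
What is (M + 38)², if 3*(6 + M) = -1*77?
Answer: 361/9 ≈ 40.111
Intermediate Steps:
M = -95/3 (M = -6 + (-1*77)/3 = -6 + (⅓)*(-77) = -6 - 77/3 = -95/3 ≈ -31.667)
(M + 38)² = (-95/3 + 38)² = (19/3)² = 361/9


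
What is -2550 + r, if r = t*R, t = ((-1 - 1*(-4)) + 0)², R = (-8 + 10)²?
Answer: -2514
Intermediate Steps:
R = 4 (R = 2² = 4)
t = 9 (t = ((-1 + 4) + 0)² = (3 + 0)² = 3² = 9)
r = 36 (r = 9*4 = 36)
-2550 + r = -2550 + 36 = -2514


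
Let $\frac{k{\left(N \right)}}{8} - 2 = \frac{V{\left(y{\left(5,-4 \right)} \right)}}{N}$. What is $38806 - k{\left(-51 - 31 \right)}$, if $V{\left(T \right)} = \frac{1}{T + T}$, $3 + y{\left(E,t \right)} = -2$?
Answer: $\frac{7951948}{205} \approx 38790.0$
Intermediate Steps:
$y{\left(E,t \right)} = -5$ ($y{\left(E,t \right)} = -3 - 2 = -5$)
$V{\left(T \right)} = \frac{1}{2 T}$
$k{\left(N \right)} = 16 - \frac{4}{5 N}$ ($k{\left(N \right)} = 16 + 8 \frac{\frac{1}{2} \frac{1}{-5}}{N} = 16 + 8 \frac{\frac{1}{2} \left(- \frac{1}{5}\right)}{N} = 16 + 8 \left(- \frac{1}{10 N}\right) = 16 - \frac{4}{5 N}$)
$38806 - k{\left(-51 - 31 \right)} = 38806 - \left(16 - \frac{4}{5 \left(-51 - 31\right)}\right) = 38806 - \left(16 - \frac{4}{5 \left(-82\right)}\right) = 38806 - \left(16 - - \frac{2}{205}\right) = 38806 - \left(16 + \frac{2}{205}\right) = 38806 - \frac{3282}{205} = \frac{7951948}{205}$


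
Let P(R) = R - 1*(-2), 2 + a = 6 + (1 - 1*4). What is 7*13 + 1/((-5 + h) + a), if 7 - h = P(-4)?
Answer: 456/5 ≈ 91.200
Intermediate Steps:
a = 1 (a = -2 + (6 + (1 - 1*4)) = -2 + (6 + (1 - 4)) = -2 + (6 - 3) = -2 + 3 = 1)
P(R) = 2 + R (P(R) = R + 2 = 2 + R)
h = 9 (h = 7 - (2 - 4) = 7 - 1*(-2) = 7 + 2 = 9)
7*13 + 1/((-5 + h) + a) = 7*13 + 1/((-5 + 9) + 1) = 91 + 1/(4 + 1) = 91 + 1/5 = 91 + ⅕ = 456/5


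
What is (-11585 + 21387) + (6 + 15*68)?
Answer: 10828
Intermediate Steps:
(-11585 + 21387) + (6 + 15*68) = 9802 + (6 + 1020) = 9802 + 1026 = 10828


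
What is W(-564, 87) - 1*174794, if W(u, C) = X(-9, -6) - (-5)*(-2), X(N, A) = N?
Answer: -174813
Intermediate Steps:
W(u, C) = -19 (W(u, C) = -9 - (-5)*(-2) = -9 - 1*10 = -9 - 10 = -19)
W(-564, 87) - 1*174794 = -19 - 1*174794 = -19 - 174794 = -174813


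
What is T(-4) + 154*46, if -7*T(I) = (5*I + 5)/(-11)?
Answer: 545453/77 ≈ 7083.8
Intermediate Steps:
T(I) = 5/77 + 5*I/77 (T(I) = -(5*I + 5)/(7*(-11)) = -(5 + 5*I)*(-1)/(7*11) = -(-5/11 - 5*I/11)/7 = 5/77 + 5*I/77)
T(-4) + 154*46 = (5/77 + (5/77)*(-4)) + 154*46 = (5/77 - 20/77) + 7084 = -15/77 + 7084 = 545453/77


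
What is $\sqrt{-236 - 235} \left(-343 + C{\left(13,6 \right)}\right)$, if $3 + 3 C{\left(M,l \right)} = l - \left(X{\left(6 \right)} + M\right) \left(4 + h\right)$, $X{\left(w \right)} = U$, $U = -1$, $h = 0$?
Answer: $- 358 i \sqrt{471} \approx - 7769.5 i$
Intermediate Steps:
$X{\left(w \right)} = -1$
$C{\left(M,l \right)} = \frac{1}{3} - \frac{4 M}{3} + \frac{l}{3}$ ($C{\left(M,l \right)} = -1 + \frac{l - \left(-1 + M\right) \left(4 + 0\right)}{3} = -1 + \frac{l - \left(-1 + M\right) 4}{3} = -1 + \frac{l - \left(-4 + 4 M\right)}{3} = -1 + \frac{4 + l - 4 M}{3} = -1 + \left(\frac{4}{3} - \frac{4 M}{3} + \frac{l}{3}\right) = \frac{1}{3} - \frac{4 M}{3} + \frac{l}{3}$)
$\sqrt{-236 - 235} \left(-343 + C{\left(13,6 \right)}\right) = \sqrt{-236 - 235} \left(-343 + \left(\frac{1}{3} - \frac{52}{3} + \frac{1}{3} \cdot 6\right)\right) = \sqrt{-471} \left(-343 + \left(\frac{1}{3} - \frac{52}{3} + 2\right)\right) = i \sqrt{471} \left(-343 - 15\right) = i \sqrt{471} \left(-358\right) = - 358 i \sqrt{471}$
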